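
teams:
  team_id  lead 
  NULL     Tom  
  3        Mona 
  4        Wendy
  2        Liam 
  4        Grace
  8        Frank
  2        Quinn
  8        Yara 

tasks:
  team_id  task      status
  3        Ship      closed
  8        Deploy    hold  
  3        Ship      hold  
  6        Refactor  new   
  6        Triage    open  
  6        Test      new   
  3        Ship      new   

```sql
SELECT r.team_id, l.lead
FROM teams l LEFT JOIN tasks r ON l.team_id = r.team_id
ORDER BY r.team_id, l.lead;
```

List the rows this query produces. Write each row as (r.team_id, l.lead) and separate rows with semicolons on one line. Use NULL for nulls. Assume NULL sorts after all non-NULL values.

(3, Mona); (3, Mona); (3, Mona); (8, Frank); (8, Yara); (NULL, Grace); (NULL, Liam); (NULL, Quinn); (NULL, Tom); (NULL, Wendy)

LEFT JOIN keeps every row from `teams`; unmatched rows get NULL for `tasks`'s columns.
Matching on l.team_id = r.team_id. A NULL in a compared column never satisfies the condition.
Matched pairs: 5; unmatched l rows kept: 5.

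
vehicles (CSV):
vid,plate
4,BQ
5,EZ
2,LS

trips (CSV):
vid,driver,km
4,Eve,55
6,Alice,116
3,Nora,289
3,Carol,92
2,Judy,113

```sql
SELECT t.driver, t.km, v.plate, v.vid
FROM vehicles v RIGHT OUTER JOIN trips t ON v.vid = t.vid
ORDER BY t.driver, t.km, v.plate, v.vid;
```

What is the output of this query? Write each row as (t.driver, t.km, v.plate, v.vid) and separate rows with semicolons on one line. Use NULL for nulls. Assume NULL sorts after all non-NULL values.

RIGHT JOIN keeps every row from `trips`; unmatched rows get NULL for `vehicles`'s columns.
Matching on v.vid = t.vid.
Matched pairs: 2; unmatched t rows kept: 3.

(Alice, 116, NULL, NULL); (Carol, 92, NULL, NULL); (Eve, 55, BQ, 4); (Judy, 113, LS, 2); (Nora, 289, NULL, NULL)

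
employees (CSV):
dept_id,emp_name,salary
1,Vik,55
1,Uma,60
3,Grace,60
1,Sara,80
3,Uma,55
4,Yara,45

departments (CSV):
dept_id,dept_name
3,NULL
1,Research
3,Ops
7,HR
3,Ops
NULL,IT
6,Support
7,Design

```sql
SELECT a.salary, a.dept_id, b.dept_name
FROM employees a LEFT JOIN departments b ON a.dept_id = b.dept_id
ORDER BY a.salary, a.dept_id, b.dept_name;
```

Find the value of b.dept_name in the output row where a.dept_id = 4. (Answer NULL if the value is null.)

NULL

LEFT JOIN keeps every row from `employees`; unmatched rows get NULL for `departments`'s columns.
Matching on a.dept_id = b.dept_id. A NULL in a compared column never satisfies the condition.
Matched pairs: 9; unmatched a rows kept: 1.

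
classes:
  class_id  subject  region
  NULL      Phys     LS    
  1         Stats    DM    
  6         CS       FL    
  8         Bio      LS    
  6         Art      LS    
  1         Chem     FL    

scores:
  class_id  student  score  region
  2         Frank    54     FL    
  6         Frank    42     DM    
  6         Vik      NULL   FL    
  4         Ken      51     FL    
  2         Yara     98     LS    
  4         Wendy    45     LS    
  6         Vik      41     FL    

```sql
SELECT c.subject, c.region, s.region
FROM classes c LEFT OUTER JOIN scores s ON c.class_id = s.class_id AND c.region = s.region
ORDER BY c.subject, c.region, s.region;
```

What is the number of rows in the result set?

LEFT JOIN keeps every row from `classes`; unmatched rows get NULL for `scores`'s columns.
Matching on c.class_id = s.class_id AND c.region = s.region. A NULL in a compared column never satisfies the condition.
Matched pairs: 2; unmatched c rows kept: 5.
Total: 2 matched + 5 padded = 7 rows.

7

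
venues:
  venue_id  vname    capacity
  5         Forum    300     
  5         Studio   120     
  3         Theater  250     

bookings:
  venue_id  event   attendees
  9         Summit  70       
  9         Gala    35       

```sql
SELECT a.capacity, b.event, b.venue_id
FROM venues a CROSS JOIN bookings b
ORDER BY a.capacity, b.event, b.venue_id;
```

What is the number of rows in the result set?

6

CROSS JOIN pairs every row of `venues` with every row of `bookings`: 3 × 2 = 6 rows.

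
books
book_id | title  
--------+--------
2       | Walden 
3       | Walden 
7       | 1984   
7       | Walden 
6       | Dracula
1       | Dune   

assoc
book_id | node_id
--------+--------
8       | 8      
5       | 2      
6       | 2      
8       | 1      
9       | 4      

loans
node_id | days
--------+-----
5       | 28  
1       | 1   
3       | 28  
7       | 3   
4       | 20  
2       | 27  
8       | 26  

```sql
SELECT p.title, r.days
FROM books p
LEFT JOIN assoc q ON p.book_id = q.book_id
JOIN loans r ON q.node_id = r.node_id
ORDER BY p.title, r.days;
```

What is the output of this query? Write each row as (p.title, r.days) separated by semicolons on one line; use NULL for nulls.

Evaluate left to right. First `books p LEFT JOIN assoc q` on book_id: 6 row(s).
Then INNER JOIN `loans r` on node_id: keep only rows whose q.node_id appears in r.

(Dracula, 27)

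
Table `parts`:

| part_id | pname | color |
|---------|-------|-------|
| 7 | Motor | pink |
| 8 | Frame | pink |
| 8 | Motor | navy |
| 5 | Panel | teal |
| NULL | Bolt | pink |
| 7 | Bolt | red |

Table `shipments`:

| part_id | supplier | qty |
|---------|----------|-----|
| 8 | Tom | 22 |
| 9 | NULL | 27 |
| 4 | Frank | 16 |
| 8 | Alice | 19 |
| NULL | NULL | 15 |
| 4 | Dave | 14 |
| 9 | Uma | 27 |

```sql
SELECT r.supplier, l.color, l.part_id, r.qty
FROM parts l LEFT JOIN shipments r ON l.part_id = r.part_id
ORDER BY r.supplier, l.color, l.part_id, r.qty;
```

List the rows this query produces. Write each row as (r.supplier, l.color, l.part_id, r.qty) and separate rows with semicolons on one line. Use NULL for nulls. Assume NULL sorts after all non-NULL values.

LEFT JOIN keeps every row from `parts`; unmatched rows get NULL for `shipments`'s columns.
Matching on l.part_id = r.part_id. A NULL in a compared column never satisfies the condition.
Matched pairs: 4; unmatched l rows kept: 4.

(Alice, navy, 8, 19); (Alice, pink, 8, 19); (Tom, navy, 8, 22); (Tom, pink, 8, 22); (NULL, pink, 7, NULL); (NULL, pink, NULL, NULL); (NULL, red, 7, NULL); (NULL, teal, 5, NULL)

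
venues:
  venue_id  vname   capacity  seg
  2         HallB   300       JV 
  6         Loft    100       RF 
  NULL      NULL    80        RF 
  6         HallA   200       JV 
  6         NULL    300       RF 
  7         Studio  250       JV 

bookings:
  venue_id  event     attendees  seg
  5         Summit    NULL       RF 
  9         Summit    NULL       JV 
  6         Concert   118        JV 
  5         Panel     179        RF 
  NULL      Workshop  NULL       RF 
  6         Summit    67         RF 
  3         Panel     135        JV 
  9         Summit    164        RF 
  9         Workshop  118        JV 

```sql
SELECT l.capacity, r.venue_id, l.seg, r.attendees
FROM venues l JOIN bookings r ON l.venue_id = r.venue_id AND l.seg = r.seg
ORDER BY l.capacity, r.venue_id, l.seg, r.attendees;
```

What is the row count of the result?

INNER JOIN keeps only pairs where the ON condition holds.
Matching on l.venue_id = r.venue_id AND l.seg = r.seg. A NULL in a compared column never satisfies the condition.
Matched pairs: 3.
Total: 3 rows.

3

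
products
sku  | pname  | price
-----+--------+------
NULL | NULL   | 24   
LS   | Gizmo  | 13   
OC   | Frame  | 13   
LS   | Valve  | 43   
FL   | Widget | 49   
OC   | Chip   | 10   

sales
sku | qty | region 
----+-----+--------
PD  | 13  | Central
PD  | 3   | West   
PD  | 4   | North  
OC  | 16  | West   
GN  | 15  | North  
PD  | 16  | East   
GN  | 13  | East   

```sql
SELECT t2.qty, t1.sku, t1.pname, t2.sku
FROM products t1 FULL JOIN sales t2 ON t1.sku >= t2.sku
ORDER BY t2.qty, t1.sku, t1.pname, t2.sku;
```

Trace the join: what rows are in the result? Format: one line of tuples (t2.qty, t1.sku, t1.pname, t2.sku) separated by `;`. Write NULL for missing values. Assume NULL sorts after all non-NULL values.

(3, NULL, NULL, PD); (4, NULL, NULL, PD); (13, LS, Gizmo, GN); (13, LS, Valve, GN); (13, OC, Chip, GN); (13, OC, Frame, GN); (13, NULL, NULL, PD); (15, LS, Gizmo, GN); (15, LS, Valve, GN); (15, OC, Chip, GN); (15, OC, Frame, GN); (16, OC, Chip, OC); (16, OC, Frame, OC); (16, NULL, NULL, PD); (NULL, FL, Widget, NULL); (NULL, NULL, NULL, NULL)

FULL OUTER JOIN keeps every row from both sides; unmatched rows get NULL for the other side's columns.
Matching on t1.sku >= t2.sku. A NULL in a compared column never satisfies the condition.
- sku=NULL: no t2 row matches, row kept with t2 columns NULL.
- sku=LS: 2 matching t2 row(s), so 2 row(s) emitted.
- sku=OC: 3 matching t2 row(s), so 3 row(s) emitted.
- sku=LS: 2 matching t2 row(s), so 2 row(s) emitted.
- sku=FL: no t2 row matches, row kept with t2 columns NULL.
- sku=OC: 3 matching t2 row(s), so 3 row(s) emitted.
- 4 t2 row(s) had no t1 match → kept, t1 columns NULL.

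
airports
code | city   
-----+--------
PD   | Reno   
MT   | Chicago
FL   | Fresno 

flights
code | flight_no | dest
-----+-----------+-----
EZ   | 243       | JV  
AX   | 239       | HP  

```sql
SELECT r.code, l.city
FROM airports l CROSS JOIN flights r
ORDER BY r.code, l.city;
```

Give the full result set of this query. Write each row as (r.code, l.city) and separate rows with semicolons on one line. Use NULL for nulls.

CROSS JOIN pairs every row of `airports` with every row of `flights`: 3 × 2 = 6 rows.
After projecting and ordering:
r.code | l.city
AX | Chicago
AX | Fresno
AX | Reno
EZ | Chicago
EZ | Fresno
EZ | Reno

(AX, Chicago); (AX, Fresno); (AX, Reno); (EZ, Chicago); (EZ, Fresno); (EZ, Reno)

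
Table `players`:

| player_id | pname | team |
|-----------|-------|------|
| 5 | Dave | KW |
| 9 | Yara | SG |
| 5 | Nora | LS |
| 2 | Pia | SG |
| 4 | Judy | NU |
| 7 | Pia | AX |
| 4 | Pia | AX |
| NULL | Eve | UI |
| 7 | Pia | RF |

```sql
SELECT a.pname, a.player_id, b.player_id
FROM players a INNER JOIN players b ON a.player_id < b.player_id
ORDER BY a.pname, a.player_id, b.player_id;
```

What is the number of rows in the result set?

25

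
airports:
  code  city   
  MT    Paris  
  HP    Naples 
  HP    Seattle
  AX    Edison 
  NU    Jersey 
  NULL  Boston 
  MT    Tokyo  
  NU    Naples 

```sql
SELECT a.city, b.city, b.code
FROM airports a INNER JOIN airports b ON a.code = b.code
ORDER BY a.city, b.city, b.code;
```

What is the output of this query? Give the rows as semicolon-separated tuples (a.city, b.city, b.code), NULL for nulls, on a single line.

(Edison, Edison, AX); (Jersey, Jersey, NU); (Jersey, Naples, NU); (Naples, Jersey, NU); (Naples, Naples, HP); (Naples, Naples, NU); (Naples, Seattle, HP); (Paris, Paris, MT); (Paris, Tokyo, MT); (Seattle, Naples, HP); (Seattle, Seattle, HP); (Tokyo, Paris, MT); (Tokyo, Tokyo, MT)

INNER JOIN keeps only pairs where the ON condition holds.
Matching on a.code = b.code. A NULL in a compared column never satisfies the condition.
Matched pairs: 13.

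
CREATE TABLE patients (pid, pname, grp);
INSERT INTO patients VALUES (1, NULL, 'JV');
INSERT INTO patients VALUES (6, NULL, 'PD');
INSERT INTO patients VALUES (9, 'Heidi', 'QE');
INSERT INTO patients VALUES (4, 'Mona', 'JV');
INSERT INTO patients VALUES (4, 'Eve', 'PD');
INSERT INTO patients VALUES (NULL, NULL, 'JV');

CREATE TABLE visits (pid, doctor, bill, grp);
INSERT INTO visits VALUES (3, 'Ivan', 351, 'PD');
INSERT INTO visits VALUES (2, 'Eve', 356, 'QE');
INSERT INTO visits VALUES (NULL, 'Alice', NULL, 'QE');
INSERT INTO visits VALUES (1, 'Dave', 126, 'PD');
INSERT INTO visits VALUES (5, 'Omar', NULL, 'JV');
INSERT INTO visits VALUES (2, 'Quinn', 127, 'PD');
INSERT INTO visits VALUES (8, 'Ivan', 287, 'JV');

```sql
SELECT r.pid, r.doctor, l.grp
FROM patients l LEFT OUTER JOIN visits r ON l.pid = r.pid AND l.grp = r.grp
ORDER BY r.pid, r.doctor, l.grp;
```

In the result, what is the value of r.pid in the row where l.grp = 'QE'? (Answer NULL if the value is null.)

LEFT JOIN keeps every row from `patients`; unmatched rows get NULL for `visits`'s columns.
Matching on l.pid = r.pid AND l.grp = r.grp. A NULL in a compared column never satisfies the condition.
Matched pairs: 0; unmatched l rows kept: 6.

NULL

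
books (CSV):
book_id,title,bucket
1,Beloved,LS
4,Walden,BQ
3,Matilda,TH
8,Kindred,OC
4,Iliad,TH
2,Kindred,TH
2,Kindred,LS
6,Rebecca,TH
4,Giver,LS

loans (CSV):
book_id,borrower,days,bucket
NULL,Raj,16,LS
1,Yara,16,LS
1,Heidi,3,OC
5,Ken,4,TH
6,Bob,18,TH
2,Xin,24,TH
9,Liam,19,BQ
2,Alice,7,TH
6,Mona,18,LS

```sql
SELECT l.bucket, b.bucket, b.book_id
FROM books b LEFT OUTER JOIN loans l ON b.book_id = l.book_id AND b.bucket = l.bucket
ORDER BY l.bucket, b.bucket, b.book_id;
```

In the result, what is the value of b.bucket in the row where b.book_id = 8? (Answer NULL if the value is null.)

OC

LEFT JOIN keeps every row from `books`; unmatched rows get NULL for `loans`'s columns.
Matching on b.book_id = l.book_id AND b.bucket = l.bucket. A NULL in a compared column never satisfies the condition.
Matched pairs: 4; unmatched b rows kept: 6.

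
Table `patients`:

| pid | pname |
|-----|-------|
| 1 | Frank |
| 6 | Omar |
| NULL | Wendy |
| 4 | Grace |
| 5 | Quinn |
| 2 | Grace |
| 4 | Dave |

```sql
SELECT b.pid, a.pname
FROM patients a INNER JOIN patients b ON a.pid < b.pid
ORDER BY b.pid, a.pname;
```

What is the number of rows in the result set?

14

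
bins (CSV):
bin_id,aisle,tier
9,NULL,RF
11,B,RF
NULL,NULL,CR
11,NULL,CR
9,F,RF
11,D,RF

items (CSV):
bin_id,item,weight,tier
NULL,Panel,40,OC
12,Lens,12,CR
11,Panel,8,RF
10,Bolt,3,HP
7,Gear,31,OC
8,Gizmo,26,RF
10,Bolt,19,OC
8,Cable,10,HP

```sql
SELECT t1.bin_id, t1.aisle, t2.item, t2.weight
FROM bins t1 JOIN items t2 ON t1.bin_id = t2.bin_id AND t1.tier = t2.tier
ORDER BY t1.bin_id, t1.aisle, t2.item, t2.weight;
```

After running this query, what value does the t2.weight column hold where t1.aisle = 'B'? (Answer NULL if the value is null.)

8

INNER JOIN keeps only pairs where the ON condition holds.
Matching on t1.bin_id = t2.bin_id AND t1.tier = t2.tier. A NULL in a compared column never satisfies the condition.
Matched pairs: 2.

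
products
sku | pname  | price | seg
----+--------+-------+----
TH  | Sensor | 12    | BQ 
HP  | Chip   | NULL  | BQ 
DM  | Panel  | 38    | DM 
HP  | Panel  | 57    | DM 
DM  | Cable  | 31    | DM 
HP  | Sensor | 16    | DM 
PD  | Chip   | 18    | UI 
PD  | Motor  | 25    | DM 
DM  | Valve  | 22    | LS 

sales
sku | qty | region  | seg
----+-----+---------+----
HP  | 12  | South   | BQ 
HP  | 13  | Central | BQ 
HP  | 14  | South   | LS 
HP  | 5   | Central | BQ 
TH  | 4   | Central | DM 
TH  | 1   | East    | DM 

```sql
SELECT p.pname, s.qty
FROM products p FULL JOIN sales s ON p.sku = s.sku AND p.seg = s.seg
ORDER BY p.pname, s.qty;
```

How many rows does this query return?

FULL OUTER JOIN keeps every row from both sides; unmatched rows get NULL for the other side's columns.
Matching on p.sku = s.sku AND p.seg = s.seg.
- p[0] sku=TH, seg=BQ → no match; kept with NULLs on the s side.
- p[1] sku=HP, seg=BQ → 3 match(es) in s → 3 row(s).
- p[2] sku=DM, seg=DM → no match; kept with NULLs on the s side.
- p[3] sku=HP, seg=DM → no match; kept with NULLs on the s side.
- p[4] sku=DM, seg=DM → no match; kept with NULLs on the s side.
- p[5] sku=HP, seg=DM → no match; kept with NULLs on the s side.
- p[6] sku=PD, seg=UI → no match; kept with NULLs on the s side.
- p[7] sku=PD, seg=DM → no match; kept with NULLs on the s side.
- p[8] sku=DM, seg=LS → no match; kept with NULLs on the s side.
- 3 s row(s) had no p match → kept, p columns NULL.
Total: 3 matched + 11 padded = 14 rows.

14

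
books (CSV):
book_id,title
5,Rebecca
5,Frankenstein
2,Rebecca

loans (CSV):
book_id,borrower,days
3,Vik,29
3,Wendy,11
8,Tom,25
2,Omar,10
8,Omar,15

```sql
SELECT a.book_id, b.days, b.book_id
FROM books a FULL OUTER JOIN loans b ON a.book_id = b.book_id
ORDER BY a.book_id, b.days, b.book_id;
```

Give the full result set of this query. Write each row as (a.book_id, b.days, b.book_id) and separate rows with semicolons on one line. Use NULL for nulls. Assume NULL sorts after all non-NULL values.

(2, 10, 2); (5, NULL, NULL); (5, NULL, NULL); (NULL, 11, 3); (NULL, 15, 8); (NULL, 25, 8); (NULL, 29, 3)

FULL OUTER JOIN keeps every row from both sides; unmatched rows get NULL for the other side's columns.
Matching on a.book_id = b.book_id.
- a row (book_id=5): no match → kept, b columns NULL.
- a row (book_id=5): no match → kept, b columns NULL.
- a row (book_id=2): matches 1 b row(s) → 1 output row(s).
- 4 row(s) from b found no a partner → padded with NULL.
After projecting and ordering:
a.book_id | b.days | b.book_id
2 | 10 | 2
5 | NULL | NULL
5 | NULL | NULL
NULL | 11 | 3
NULL | 15 | 8
NULL | 25 | 8
NULL | 29 | 3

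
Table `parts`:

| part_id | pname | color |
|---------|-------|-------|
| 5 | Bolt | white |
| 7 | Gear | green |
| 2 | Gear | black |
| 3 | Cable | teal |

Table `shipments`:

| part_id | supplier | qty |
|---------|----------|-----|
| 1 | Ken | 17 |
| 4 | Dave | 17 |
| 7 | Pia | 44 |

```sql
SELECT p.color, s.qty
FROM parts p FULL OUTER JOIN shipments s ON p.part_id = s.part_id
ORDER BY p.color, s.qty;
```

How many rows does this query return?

FULL OUTER JOIN keeps every row from both sides; unmatched rows get NULL for the other side's columns.
Matching on p.part_id = s.part_id.
Matched pairs: 1; unmatched p rows kept: 3; unmatched s rows kept: 2.
Total: 1 matched + 5 padded = 6 rows.

6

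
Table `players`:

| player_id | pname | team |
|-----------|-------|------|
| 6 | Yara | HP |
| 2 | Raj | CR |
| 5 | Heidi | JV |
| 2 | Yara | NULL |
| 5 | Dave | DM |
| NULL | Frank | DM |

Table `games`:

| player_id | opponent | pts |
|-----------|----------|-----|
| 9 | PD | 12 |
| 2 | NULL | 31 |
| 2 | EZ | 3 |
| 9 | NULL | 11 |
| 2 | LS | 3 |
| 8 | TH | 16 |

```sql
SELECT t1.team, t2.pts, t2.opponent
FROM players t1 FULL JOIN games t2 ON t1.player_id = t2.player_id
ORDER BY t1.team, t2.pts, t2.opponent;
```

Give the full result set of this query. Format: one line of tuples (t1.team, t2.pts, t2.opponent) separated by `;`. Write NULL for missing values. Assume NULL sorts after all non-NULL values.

FULL OUTER JOIN keeps every row from both sides; unmatched rows get NULL for the other side's columns.
Matching on t1.player_id = t2.player_id. A NULL in a compared column never satisfies the condition.
- t1 row (player_id=6): no match → kept, t2 columns NULL.
- t1 row (player_id=2): matches 3 t2 row(s) → 3 output row(s).
- t1 row (player_id=5): no match → kept, t2 columns NULL.
- t1 row (player_id=2): matches 3 t2 row(s) → 3 output row(s).
- t1 row (player_id=5): no match → kept, t2 columns NULL.
- t1 row (player_id=NULL): no match → kept, t2 columns NULL.
- plus 3 unmatched t2 row(s), each kept with NULL t1 columns.

(CR, 3, EZ); (CR, 3, LS); (CR, 31, NULL); (DM, NULL, NULL); (DM, NULL, NULL); (HP, NULL, NULL); (JV, NULL, NULL); (NULL, 3, EZ); (NULL, 3, LS); (NULL, 11, NULL); (NULL, 12, PD); (NULL, 16, TH); (NULL, 31, NULL)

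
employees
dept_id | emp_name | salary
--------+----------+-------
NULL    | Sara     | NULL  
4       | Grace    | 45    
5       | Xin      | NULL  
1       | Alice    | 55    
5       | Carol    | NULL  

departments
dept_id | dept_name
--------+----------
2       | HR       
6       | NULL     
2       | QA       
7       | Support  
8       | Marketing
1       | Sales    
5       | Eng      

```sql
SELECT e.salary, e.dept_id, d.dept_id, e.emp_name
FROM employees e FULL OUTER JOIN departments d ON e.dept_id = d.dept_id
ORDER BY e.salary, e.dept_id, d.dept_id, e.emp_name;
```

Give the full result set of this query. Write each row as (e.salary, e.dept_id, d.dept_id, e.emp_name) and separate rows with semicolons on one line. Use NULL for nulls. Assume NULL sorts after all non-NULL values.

(45, 4, NULL, Grace); (55, 1, 1, Alice); (NULL, 5, 5, Carol); (NULL, 5, 5, Xin); (NULL, NULL, 2, NULL); (NULL, NULL, 2, NULL); (NULL, NULL, 6, NULL); (NULL, NULL, 7, NULL); (NULL, NULL, 8, NULL); (NULL, NULL, NULL, Sara)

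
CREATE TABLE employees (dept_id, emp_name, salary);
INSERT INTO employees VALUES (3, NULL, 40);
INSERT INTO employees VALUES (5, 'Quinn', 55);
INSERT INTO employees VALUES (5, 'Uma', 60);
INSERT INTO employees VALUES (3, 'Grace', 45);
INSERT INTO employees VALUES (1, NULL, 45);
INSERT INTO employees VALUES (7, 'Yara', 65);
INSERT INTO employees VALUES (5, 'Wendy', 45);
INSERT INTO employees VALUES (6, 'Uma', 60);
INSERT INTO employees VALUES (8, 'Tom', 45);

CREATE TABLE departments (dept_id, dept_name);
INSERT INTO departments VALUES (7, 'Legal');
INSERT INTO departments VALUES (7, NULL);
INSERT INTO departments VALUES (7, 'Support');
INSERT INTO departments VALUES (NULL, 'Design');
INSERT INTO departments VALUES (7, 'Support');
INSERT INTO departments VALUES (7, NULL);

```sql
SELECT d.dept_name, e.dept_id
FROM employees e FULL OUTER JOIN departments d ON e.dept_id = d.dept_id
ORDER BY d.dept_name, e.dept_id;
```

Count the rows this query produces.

14

FULL OUTER JOIN keeps every row from both sides; unmatched rows get NULL for the other side's columns.
Matching on e.dept_id = d.dept_id. A NULL in a compared column never satisfies the condition.
Matched pairs: 5; unmatched e rows kept: 8; unmatched d rows kept: 1.
Total: 5 matched + 9 padded = 14 rows.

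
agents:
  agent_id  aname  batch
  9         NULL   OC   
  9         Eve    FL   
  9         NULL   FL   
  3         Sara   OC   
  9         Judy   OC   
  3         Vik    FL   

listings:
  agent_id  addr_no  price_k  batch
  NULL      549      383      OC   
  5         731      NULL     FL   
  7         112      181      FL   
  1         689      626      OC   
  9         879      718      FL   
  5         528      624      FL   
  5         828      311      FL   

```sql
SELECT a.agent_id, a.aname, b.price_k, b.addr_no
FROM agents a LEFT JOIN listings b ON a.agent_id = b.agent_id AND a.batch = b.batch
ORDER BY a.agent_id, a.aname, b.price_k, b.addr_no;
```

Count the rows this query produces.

6

LEFT JOIN keeps every row from `agents`; unmatched rows get NULL for `listings`'s columns.
Matching on a.agent_id = b.agent_id AND a.batch = b.batch. A NULL in a compared column never satisfies the condition.
- a (agent_id=9, batch=OC) has no partner → padded with NULL.
- a (agent_id=9, batch=FL) pairs with 1 row(s) of b.
- a (agent_id=9, batch=FL) pairs with 1 row(s) of b.
- a (agent_id=3, batch=OC) has no partner → padded with NULL.
- a (agent_id=9, batch=OC) has no partner → padded with NULL.
- a (agent_id=3, batch=FL) has no partner → padded with NULL.
Total: 2 matched + 4 padded = 6 rows.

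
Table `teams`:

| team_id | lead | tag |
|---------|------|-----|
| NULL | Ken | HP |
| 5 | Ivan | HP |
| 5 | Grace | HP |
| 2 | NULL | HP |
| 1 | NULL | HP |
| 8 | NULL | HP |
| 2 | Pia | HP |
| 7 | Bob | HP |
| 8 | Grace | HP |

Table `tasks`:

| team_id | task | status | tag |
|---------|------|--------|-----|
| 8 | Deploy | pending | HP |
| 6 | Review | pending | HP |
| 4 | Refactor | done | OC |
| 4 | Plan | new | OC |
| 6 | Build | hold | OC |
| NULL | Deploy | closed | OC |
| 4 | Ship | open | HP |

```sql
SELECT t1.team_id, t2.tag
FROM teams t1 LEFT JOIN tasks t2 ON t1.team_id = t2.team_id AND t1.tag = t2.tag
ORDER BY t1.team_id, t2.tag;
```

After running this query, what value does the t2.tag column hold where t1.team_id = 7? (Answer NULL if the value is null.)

NULL

LEFT JOIN keeps every row from `teams`; unmatched rows get NULL for `tasks`'s columns.
Matching on t1.team_id = t2.team_id AND t1.tag = t2.tag. A NULL in a compared column never satisfies the condition.
- t1[0] team_id=NULL, tag=HP → no match; kept with NULLs on the t2 side.
- t1[1] team_id=5, tag=HP → no match; kept with NULLs on the t2 side.
- t1[2] team_id=5, tag=HP → no match; kept with NULLs on the t2 side.
- t1[3] team_id=2, tag=HP → no match; kept with NULLs on the t2 side.
- t1[4] team_id=1, tag=HP → no match; kept with NULLs on the t2 side.
- t1[5] team_id=8, tag=HP → 1 match(es) in t2 → 1 row(s).
- t1[6] team_id=2, tag=HP → no match; kept with NULLs on the t2 side.
- t1[7] team_id=7, tag=HP → no match; kept with NULLs on the t2 side.
- t1[8] team_id=8, tag=HP → 1 match(es) in t2 → 1 row(s).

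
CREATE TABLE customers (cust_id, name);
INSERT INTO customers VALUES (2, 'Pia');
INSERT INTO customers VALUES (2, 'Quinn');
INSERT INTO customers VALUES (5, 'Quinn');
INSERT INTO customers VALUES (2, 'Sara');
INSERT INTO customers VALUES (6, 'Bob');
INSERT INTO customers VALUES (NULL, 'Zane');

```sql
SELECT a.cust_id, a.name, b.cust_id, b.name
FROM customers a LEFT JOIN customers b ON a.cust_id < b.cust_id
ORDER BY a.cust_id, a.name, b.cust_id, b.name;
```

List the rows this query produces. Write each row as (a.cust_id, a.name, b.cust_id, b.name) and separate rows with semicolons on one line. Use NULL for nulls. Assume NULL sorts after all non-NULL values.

(2, Pia, 5, Quinn); (2, Pia, 6, Bob); (2, Quinn, 5, Quinn); (2, Quinn, 6, Bob); (2, Sara, 5, Quinn); (2, Sara, 6, Bob); (5, Quinn, 6, Bob); (6, Bob, NULL, NULL); (NULL, Zane, NULL, NULL)

LEFT JOIN keeps every row from `customers a`; unmatched rows get NULL for `customers b`'s columns.
Matching on a.cust_id < b.cust_id. A NULL in a compared column never satisfies the condition.
Matched pairs: 7; unmatched a rows kept: 2.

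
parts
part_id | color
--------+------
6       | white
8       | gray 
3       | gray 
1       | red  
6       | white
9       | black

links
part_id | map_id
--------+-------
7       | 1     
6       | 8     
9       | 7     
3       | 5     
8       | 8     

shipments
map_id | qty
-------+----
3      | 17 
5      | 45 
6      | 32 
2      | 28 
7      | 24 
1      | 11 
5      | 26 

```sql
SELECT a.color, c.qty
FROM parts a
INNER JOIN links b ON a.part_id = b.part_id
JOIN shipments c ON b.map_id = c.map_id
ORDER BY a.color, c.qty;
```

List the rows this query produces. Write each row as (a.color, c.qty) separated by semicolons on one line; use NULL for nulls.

(black, 24); (gray, 26); (gray, 45)

Joins associate left-to-right: parts INNER JOIN links on part_id gives 5 intermediate row(s).
Then INNER JOIN `shipments c` on map_id: keep only rows whose b.map_id appears in c.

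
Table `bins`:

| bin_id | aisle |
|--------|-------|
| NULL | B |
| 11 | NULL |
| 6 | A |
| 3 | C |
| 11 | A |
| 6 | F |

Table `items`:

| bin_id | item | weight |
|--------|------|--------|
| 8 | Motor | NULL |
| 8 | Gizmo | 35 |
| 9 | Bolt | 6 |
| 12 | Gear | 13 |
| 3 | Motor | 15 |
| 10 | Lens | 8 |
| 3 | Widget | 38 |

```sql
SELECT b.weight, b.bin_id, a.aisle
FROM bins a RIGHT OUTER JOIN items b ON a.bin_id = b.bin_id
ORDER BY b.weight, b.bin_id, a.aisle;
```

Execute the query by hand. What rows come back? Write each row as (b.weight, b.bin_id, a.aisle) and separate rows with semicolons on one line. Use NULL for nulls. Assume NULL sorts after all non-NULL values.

(6, 9, NULL); (8, 10, NULL); (13, 12, NULL); (15, 3, C); (35, 8, NULL); (38, 3, C); (NULL, 8, NULL)

RIGHT JOIN keeps every row from `items`; unmatched rows get NULL for `bins`'s columns.
Matching on a.bin_id = b.bin_id. A NULL in a compared column never satisfies the condition.
- a (bin_id=NULL) has no partner in b.
- a (bin_id=11) has no partner in b.
- a (bin_id=6) has no partner in b.
- a (bin_id=3) pairs with 2 row(s) of b.
- a (bin_id=11) has no partner in b.
- a (bin_id=6) has no partner in b.
- 5 row(s) from b found no a partner → padded with NULL.
After projecting and ordering:
b.weight | b.bin_id | a.aisle
6 | 9 | NULL
8 | 10 | NULL
13 | 12 | NULL
15 | 3 | C
35 | 8 | NULL
38 | 3 | C
NULL | 8 | NULL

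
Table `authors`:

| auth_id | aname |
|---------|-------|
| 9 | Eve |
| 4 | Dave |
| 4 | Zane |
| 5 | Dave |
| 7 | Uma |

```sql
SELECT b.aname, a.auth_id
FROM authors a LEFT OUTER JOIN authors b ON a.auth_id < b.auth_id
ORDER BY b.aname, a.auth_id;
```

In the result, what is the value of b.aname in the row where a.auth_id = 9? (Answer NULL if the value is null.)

NULL

LEFT JOIN keeps every row from `authors a`; unmatched rows get NULL for `authors b`'s columns.
Matching on a.auth_id < b.auth_id.
- a row (auth_id=9): no match → kept, b columns NULL.
- a row (auth_id=4): matches 3 b row(s) → 3 output row(s).
- a row (auth_id=4): matches 3 b row(s) → 3 output row(s).
- a row (auth_id=5): matches 2 b row(s) → 2 output row(s).
- a row (auth_id=7): matches 1 b row(s) → 1 output row(s).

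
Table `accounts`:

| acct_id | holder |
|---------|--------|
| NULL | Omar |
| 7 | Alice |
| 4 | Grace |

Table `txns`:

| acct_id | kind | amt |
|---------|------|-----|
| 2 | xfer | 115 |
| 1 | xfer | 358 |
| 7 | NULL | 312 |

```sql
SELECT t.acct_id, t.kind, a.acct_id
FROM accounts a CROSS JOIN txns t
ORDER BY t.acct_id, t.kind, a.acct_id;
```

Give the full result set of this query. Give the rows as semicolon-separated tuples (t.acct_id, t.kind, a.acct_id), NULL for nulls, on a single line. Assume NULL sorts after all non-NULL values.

CROSS JOIN pairs every row of `accounts` with every row of `txns`: 3 × 3 = 9 rows.
After projecting and ordering:
t.acct_id | t.kind | a.acct_id
1 | xfer | 4
1 | xfer | 7
1 | xfer | NULL
2 | xfer | 4
2 | xfer | 7
2 | xfer | NULL
7 | NULL | 4
7 | NULL | 7
7 | NULL | NULL

(1, xfer, 4); (1, xfer, 7); (1, xfer, NULL); (2, xfer, 4); (2, xfer, 7); (2, xfer, NULL); (7, NULL, 4); (7, NULL, 7); (7, NULL, NULL)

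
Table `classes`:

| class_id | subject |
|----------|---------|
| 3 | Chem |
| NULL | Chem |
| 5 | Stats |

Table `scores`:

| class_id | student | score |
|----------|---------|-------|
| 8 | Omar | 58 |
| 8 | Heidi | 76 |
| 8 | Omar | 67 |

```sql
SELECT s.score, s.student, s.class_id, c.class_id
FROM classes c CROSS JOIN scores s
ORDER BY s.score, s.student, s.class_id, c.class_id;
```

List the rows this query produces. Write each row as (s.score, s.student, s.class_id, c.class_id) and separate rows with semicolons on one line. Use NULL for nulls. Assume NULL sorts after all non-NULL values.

(58, Omar, 8, 3); (58, Omar, 8, 5); (58, Omar, 8, NULL); (67, Omar, 8, 3); (67, Omar, 8, 5); (67, Omar, 8, NULL); (76, Heidi, 8, 3); (76, Heidi, 8, 5); (76, Heidi, 8, NULL)

CROSS JOIN pairs every row of `classes` with every row of `scores`: 3 × 3 = 9 rows.
After projecting and ordering:
s.score | s.student | s.class_id | c.class_id
58 | Omar | 8 | 3
58 | Omar | 8 | 5
58 | Omar | 8 | NULL
67 | Omar | 8 | 3
67 | Omar | 8 | 5
67 | Omar | 8 | NULL
76 | Heidi | 8 | 3
76 | Heidi | 8 | 5
76 | Heidi | 8 | NULL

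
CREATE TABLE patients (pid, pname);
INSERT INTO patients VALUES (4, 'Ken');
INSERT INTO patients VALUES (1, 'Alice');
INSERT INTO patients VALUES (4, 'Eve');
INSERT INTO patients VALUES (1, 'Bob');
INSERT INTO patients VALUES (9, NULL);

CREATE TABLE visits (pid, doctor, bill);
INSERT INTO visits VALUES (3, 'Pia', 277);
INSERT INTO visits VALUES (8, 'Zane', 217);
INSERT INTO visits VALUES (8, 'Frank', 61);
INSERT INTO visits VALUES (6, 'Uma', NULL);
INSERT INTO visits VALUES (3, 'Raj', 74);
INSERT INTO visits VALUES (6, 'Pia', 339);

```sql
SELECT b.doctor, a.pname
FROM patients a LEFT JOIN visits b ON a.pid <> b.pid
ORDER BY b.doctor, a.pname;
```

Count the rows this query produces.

LEFT JOIN keeps every row from `patients`; unmatched rows get NULL for `visits`'s columns.
Matching on a.pid <> b.pid.
- pid=4: 6 matching b row(s), so 6 row(s) emitted.
- pid=1: 6 matching b row(s), so 6 row(s) emitted.
- pid=4: 6 matching b row(s), so 6 row(s) emitted.
- pid=1: 6 matching b row(s), so 6 row(s) emitted.
- pid=9: 6 matching b row(s), so 6 row(s) emitted.
Total: 30 rows.

30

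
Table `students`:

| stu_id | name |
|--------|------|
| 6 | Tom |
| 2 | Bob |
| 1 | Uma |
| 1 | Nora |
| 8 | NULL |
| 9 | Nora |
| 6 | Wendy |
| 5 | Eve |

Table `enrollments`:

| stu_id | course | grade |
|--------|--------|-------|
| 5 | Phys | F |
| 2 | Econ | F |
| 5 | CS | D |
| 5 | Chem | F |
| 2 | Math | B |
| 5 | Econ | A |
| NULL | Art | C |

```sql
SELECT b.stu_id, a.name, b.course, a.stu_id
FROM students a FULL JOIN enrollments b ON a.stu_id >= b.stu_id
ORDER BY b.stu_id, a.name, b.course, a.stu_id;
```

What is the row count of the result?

FULL OUTER JOIN keeps every row from both sides; unmatched rows get NULL for the other side's columns.
Matching on a.stu_id >= b.stu_id. A NULL in a compared column never satisfies the condition.
Matched pairs: 32; unmatched a rows kept: 2; unmatched b rows kept: 1.
Total: 32 matched + 3 padded = 35 rows.

35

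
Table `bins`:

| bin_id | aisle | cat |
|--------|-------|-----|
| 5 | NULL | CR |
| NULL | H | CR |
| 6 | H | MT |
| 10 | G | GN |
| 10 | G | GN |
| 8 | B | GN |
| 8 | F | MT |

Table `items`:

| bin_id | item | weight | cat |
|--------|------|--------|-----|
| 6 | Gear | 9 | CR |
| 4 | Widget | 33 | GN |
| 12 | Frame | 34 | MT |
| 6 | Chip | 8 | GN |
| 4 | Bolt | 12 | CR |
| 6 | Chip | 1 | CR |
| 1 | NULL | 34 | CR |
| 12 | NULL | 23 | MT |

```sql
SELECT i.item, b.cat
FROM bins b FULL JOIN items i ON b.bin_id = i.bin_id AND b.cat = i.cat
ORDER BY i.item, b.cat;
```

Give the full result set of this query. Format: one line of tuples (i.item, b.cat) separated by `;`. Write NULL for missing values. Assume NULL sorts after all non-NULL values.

(Bolt, NULL); (Chip, NULL); (Chip, NULL); (Frame, NULL); (Gear, NULL); (Widget, NULL); (NULL, CR); (NULL, CR); (NULL, GN); (NULL, GN); (NULL, GN); (NULL, MT); (NULL, MT); (NULL, NULL); (NULL, NULL)

FULL OUTER JOIN keeps every row from both sides; unmatched rows get NULL for the other side's columns.
Matching on b.bin_id = i.bin_id AND b.cat = i.cat. A NULL in a compared column never satisfies the condition.
- b row (bin_id=5, cat=CR): no match → kept, i columns NULL.
- b row (bin_id=NULL, cat=CR): no match → kept, i columns NULL.
- b row (bin_id=6, cat=MT): no match → kept, i columns NULL.
- b row (bin_id=10, cat=GN): no match → kept, i columns NULL.
- b row (bin_id=10, cat=GN): no match → kept, i columns NULL.
- b row (bin_id=8, cat=GN): no match → kept, i columns NULL.
- b row (bin_id=8, cat=MT): no match → kept, i columns NULL.
- plus 8 unmatched i row(s), each kept with NULL b columns.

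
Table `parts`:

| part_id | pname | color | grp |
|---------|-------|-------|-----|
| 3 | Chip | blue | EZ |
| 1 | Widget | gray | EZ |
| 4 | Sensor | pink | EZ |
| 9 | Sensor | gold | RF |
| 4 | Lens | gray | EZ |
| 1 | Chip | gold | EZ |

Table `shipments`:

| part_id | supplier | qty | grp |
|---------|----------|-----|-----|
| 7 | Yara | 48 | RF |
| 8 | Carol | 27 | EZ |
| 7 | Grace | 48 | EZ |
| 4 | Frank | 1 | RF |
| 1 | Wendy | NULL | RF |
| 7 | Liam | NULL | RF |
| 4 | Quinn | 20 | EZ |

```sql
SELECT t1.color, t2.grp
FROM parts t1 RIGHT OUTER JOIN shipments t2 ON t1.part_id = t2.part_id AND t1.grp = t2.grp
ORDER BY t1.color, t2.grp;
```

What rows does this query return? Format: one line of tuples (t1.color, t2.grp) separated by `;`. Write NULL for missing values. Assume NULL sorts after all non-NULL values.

(gray, EZ); (pink, EZ); (NULL, EZ); (NULL, EZ); (NULL, RF); (NULL, RF); (NULL, RF); (NULL, RF)

RIGHT JOIN keeps every row from `shipments`; unmatched rows get NULL for `parts`'s columns.
Matching on t1.part_id = t2.part_id AND t1.grp = t2.grp.
Matched pairs: 2; unmatched t2 rows kept: 6.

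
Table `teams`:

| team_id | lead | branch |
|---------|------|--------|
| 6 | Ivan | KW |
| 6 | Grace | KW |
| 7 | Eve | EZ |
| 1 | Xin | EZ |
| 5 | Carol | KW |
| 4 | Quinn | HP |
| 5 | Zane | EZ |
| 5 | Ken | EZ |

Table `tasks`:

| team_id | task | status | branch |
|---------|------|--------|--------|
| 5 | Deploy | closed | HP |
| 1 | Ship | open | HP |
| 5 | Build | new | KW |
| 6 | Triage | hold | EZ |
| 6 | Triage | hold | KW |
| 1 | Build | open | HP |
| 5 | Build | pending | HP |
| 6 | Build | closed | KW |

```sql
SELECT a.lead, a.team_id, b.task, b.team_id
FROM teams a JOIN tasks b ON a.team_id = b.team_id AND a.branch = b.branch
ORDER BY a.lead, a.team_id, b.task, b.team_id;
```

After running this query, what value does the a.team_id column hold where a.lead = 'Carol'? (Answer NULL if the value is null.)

INNER JOIN keeps only pairs where the ON condition holds.
Matching on a.team_id = b.team_id AND a.branch = b.branch.
- a[0] team_id=6, branch=KW → 2 match(es) in b → 2 row(s).
- a[1] team_id=6, branch=KW → 2 match(es) in b → 2 row(s).
- a[2] team_id=7, branch=EZ → no match; dropped.
- a[3] team_id=1, branch=EZ → no match; dropped.
- a[4] team_id=5, branch=KW → 1 match(es) in b → 1 row(s).
- a[5] team_id=4, branch=HP → no match; dropped.
- a[6] team_id=5, branch=EZ → no match; dropped.
- a[7] team_id=5, branch=EZ → no match; dropped.

5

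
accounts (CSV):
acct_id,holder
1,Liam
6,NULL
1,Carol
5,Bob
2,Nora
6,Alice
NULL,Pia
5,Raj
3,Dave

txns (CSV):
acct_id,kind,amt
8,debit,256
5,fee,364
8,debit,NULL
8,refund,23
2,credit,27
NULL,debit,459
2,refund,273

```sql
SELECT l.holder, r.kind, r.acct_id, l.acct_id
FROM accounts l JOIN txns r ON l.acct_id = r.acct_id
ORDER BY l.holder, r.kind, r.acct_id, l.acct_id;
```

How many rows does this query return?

4

INNER JOIN keeps only pairs where the ON condition holds.
Matching on l.acct_id = r.acct_id. A NULL in a compared column never satisfies the condition.
Matched pairs: 4.
Total: 4 rows.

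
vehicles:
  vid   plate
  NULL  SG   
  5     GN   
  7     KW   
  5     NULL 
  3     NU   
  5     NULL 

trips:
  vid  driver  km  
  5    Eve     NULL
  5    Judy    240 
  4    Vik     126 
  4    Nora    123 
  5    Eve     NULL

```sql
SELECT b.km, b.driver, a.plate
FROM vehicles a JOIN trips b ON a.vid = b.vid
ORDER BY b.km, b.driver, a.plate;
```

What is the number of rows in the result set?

9

INNER JOIN keeps only pairs where the ON condition holds.
Matching on a.vid = b.vid. A NULL in a compared column never satisfies the condition.
Matched pairs: 9.
Total: 9 rows.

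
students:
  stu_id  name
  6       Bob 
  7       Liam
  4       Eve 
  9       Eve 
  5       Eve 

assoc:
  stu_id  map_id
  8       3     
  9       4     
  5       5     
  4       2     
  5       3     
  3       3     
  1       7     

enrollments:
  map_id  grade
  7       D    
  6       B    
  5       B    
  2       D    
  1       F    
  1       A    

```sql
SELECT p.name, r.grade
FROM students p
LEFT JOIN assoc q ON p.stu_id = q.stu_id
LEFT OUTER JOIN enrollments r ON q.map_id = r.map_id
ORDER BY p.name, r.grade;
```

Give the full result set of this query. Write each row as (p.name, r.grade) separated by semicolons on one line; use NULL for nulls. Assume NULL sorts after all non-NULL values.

(Bob, NULL); (Eve, B); (Eve, D); (Eve, NULL); (Eve, NULL); (Liam, NULL)

Evaluate left to right. First `students p LEFT JOIN assoc q` on stu_id: 6 row(s).
Then LEFT JOIN `enrollments r` on map_id: each of those 6 rows is kept; rows whose q.map_id has no match in r get NULL for r's columns.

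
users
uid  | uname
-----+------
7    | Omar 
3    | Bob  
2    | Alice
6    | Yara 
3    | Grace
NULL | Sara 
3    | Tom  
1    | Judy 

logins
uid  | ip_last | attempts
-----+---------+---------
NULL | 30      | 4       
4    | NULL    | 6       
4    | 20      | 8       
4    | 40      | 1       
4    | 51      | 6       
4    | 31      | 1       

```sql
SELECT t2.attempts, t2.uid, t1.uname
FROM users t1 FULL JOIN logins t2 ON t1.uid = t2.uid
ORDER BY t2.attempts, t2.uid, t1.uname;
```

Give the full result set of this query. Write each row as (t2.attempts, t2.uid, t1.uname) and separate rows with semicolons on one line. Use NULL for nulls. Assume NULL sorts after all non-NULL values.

(1, 4, NULL); (1, 4, NULL); (4, NULL, NULL); (6, 4, NULL); (6, 4, NULL); (8, 4, NULL); (NULL, NULL, Alice); (NULL, NULL, Bob); (NULL, NULL, Grace); (NULL, NULL, Judy); (NULL, NULL, Omar); (NULL, NULL, Sara); (NULL, NULL, Tom); (NULL, NULL, Yara)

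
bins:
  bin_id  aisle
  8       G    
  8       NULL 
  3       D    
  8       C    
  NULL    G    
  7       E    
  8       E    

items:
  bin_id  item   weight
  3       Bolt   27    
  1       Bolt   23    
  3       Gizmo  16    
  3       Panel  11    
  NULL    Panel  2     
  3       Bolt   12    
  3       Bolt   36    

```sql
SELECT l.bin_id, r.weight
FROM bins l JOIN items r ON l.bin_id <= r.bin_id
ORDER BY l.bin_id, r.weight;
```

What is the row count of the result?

5

INNER JOIN keeps only pairs where the ON condition holds.
Matching on l.bin_id <= r.bin_id. A NULL in a compared column never satisfies the condition.
Matched pairs: 5.
Total: 5 rows.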